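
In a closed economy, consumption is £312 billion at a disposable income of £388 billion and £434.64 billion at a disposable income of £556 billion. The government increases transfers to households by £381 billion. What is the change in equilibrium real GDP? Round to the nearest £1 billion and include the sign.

+£1,030 billion

MPC = ΔC/ΔYd = (434.64 − 312)/(556 − 388) = 122.64/168 = 0.73.
The transfer change shifts disposable income by +£381 billion, so first-round consumption changes by c·ΔTR = 0.73 × (+£381 billion) = +£278.13 billion.
Expenditure multiplier = 1/(1 − MPC) = 1/(1 − 0.73) = 1/0.27 ≈ 3.704.
The transfer multiplier is c × k ≈ 2.704, so ΔY = k × (c·ΔTR) = (+£278.13 billion) / 0.27 ≈ +£1,030 billion.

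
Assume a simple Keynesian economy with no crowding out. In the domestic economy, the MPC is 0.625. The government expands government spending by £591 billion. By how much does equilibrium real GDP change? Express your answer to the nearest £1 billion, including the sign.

+£1,576 billion

Government-spending multiplier = 1/(1 − MPC) = 1/(1 − 0.625) = 1/0.375 ≈ 2.667.
ΔY = k × ΔG = (+£591 billion) / 0.375 = +£1,576 billion.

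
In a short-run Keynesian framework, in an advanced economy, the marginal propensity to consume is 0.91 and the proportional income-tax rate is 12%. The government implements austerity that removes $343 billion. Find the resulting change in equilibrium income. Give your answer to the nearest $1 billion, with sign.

Spending multiplier = 1/(1 − c(1−t)) = 1/(1 − 0.91×0.88) = 1/0.1992 ≈ 5.02.
ΔY = k × ΔG = (−$343 billion) / 0.1992 ≈ −$1,722 billion.

−$1,722 billion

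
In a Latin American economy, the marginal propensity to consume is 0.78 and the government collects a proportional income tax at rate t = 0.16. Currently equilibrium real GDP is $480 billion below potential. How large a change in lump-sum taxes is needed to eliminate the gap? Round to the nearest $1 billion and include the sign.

Spending multiplier = 1/(1 − c(1−t)) = 1/(1 − 0.78×0.84) = 1/0.3448 ≈ 2.9.
Tax multiplier = −c·k = −0.78/0.3448 ≈ −2.262. Need ΔY = +$480 billion, so ΔT = ΔY/(−c·k) = −(+$480 billion) × 0.3448 / 0.78 ≈ −$212 billion.
The government should cut lump-sum taxes by $212 billion.

−$212 billion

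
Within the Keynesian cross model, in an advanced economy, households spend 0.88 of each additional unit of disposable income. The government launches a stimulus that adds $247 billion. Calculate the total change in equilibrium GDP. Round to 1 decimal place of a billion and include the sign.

Expenditure multiplier = 1/(1 − MPC) = 1/(1 − 0.88) = 1/0.12 ≈ 8.333.
ΔY = k × ΔG = (+$247 billion) / 0.12 ≈ +$2,058.3 billion.

+$2,058.3 billion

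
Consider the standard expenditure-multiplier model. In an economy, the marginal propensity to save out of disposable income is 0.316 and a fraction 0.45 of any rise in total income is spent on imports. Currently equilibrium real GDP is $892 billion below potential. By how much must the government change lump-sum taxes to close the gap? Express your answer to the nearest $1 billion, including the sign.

MPC = 1 − MPS = 1 − 0.316 = 0.684.
Spending multiplier = 1/(1 − c + m) = 1/(1 − 0.684 + 0.45) = 1/0.766 ≈ 1.305.
Tax multiplier = −c·k = −0.684/0.766 ≈ −0.893. Need ΔY = +$892 billion, so ΔT = ΔY/(−c·k) = −(+$892 billion) × 0.766 / 0.684 ≈ −$999 billion.
The government should cut lump-sum taxes by $999 billion.

−$999 billion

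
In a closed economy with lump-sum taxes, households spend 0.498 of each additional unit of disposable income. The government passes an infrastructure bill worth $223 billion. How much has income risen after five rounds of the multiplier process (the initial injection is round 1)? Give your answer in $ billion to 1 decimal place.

Round 1 adds ΔG = $223 billion; each later round is MPC = 0.498 times the previous.
After 5 rounds: 223 + 111.054 + 55.304892 + 27.541836216 + 13.715834435568 = ΔG·(1 − c^5)/(1 − c) = 223 × (1 − 0.030629980039968)/0.502 ≈ $430.6 billion.

$430.6 billion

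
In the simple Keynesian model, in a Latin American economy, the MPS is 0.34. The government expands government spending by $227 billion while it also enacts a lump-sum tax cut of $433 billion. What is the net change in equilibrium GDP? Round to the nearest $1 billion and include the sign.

+$1,508 billion

MPC = 1 − MPS = 1 − 0.34 = 0.66.
Expenditure multiplier = 1/(1 − MPC) = 1/(1 − 0.66) = 1/0.34 ≈ 2.941.
ΔG contributes k·ΔG = (+$227 billion) / 0.34 ≈ +$667.6 billion.
ΔT of −$433 billion changes first-round spending by −c·ΔT = +$285.78 billion, contributing k·(−c·ΔT) = (+$285.78 billion) / 0.34 ≈ +$840.5 billion.
Net ΔY = k(ΔG − c·ΔT) = (+$512.78 billion) / 0.34 ≈ +$1,508 billion.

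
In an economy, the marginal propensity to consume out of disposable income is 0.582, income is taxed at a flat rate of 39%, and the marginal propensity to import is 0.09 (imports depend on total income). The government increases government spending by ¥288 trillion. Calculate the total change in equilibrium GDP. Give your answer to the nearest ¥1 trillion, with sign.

+¥392 trillion

Government-spending multiplier = 1/(1 − c(1−t) + m) = 1/(1 − 0.582×0.61 + 0.09) = 1/0.73498 ≈ 1.361.
ΔY = k × ΔG = (+¥288 trillion) / 0.73498 ≈ +¥392 trillion.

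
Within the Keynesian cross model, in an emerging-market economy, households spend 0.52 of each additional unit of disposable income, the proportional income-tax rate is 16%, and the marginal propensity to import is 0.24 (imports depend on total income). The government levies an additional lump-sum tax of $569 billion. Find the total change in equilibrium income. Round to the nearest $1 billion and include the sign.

−$368 billion

A lump-sum tax change of +$569 billion shifts disposable income by −$569 billion; first-round consumption changes by −c × ΔT = −0.52 × (+$569 billion) = −$295.88 billion.
Expenditure multiplier = 1/(1 − c(1−t) + m) = 1/(1 − 0.52×0.84 + 0.24) = 1/0.8032 ≈ 1.245.
The tax multiplier is −c × k ≈ −0.647, so ΔY = k × (−c·ΔT) = (−$295.88 billion) / 0.8032 ≈ −$368 billion.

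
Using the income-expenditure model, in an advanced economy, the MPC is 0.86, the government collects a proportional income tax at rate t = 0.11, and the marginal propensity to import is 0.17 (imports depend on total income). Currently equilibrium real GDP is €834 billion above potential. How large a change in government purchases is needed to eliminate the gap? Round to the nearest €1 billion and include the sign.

Spending multiplier = 1/(1 − c(1−t) + m) = 1/(1 − 0.86×0.89 + 0.17) = 1/0.4046 ≈ 2.472.
Need ΔY = −€834 billion, so ΔG = ΔY/k = (−€834 billion) × 0.4046 ≈ −€337 billion.
The government should cut government purchases by €337 billion.

−€337 billion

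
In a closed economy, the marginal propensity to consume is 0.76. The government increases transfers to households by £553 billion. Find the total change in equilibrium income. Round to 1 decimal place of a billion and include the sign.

The transfer change shifts disposable income by +£553 billion, so first-round consumption changes by c·ΔTR = 0.76 × (+£553 billion) = +£420.28 billion.
Expenditure multiplier = 1/(1 − MPC) = 1/(1 − 0.76) = 1/0.24 ≈ 4.167.
The transfer multiplier is c × k ≈ 3.167, so ΔY = k × (c·ΔTR) = (+£420.28 billion) / 0.24 ≈ +£1,751.2 billion.

+£1,751.2 billion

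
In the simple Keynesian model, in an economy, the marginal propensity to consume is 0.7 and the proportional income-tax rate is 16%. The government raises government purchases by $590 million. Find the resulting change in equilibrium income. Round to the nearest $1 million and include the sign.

Spending multiplier = 1/(1 − c(1−t)) = 1/(1 − 0.7×0.84) = 1/0.412 ≈ 2.427.
ΔY = k × ΔG = (+$590 million) / 0.412 ≈ +$1,432 million.

+$1,432 million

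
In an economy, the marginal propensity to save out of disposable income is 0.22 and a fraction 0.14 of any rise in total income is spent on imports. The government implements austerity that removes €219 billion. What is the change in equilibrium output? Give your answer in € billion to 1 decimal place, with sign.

MPC = 1 − MPS = 1 − 0.22 = 0.78.
Spending multiplier = 1/(1 − c + m) = 1/(1 − 0.78 + 0.14) = 1/0.36 ≈ 2.778.
ΔY = k × ΔG = (−€219 billion) / 0.36 ≈ −€608.3 billion.

−€608.3 billion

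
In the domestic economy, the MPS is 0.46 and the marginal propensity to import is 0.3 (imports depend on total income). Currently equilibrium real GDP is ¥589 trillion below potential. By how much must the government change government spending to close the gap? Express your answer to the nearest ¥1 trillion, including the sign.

+¥448 trillion

MPC = 1 − MPS = 1 − 0.46 = 0.54.
Spending multiplier = 1/(1 − c + m) = 1/(1 − 0.54 + 0.3) = 1/0.76 ≈ 1.316.
Need ΔY = +¥589 trillion, so ΔG = ΔY/k = (+¥589 trillion) × 0.76 ≈ +¥448 trillion.
The government should increase government spending by ¥448 trillion.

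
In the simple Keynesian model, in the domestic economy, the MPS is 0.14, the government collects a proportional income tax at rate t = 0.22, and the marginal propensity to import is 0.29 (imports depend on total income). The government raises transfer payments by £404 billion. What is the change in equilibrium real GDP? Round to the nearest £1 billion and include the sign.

MPC = 1 − MPS = 1 − 0.14 = 0.86.
The transfer change shifts disposable income by +£404 billion, so first-round consumption changes by c·ΔTR = 0.86 × (+£404 billion) = +£347.44 billion.
Expenditure multiplier = 1/(1 − c(1−t) + m) = 1/(1 − 0.86×0.78 + 0.29) = 1/0.6192 ≈ 1.615.
The transfer multiplier is c × k ≈ 1.389, so ΔY = k × (c·ΔTR) = (+£347.44 billion) / 0.6192 ≈ +£561 billion.

+£561 billion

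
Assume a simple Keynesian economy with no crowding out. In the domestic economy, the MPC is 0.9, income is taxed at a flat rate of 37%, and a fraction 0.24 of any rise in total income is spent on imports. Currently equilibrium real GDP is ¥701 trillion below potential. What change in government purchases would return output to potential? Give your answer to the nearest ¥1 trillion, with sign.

Spending multiplier = 1/(1 − c(1−t) + m) = 1/(1 − 0.9×0.63 + 0.24) = 1/0.673 ≈ 1.486.
Need ΔY = +¥701 trillion, so ΔG = ΔY/k = (+¥701 trillion) × 0.673 ≈ +¥472 trillion.
The government should increase government purchases by ¥472 trillion.

+¥472 trillion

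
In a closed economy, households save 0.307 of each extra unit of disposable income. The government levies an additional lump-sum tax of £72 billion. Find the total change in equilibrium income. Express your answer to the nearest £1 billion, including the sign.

−£163 billion

MPC = 1 − MPS = 1 − 0.307 = 0.693.
A lump-sum tax change of +£72 billion shifts disposable income by −£72 billion; first-round consumption changes by −c × ΔT = −0.693 × (+£72 billion) = −£49.896 billion.
Expenditure multiplier = 1/(1 − MPC) = 1/(1 − 0.693) = 1/0.307 ≈ 3.257.
The tax multiplier is −c × k ≈ −2.257, so ΔY = k × (−c·ΔT) = (−£49.896 billion) / 0.307 ≈ −£163 billion.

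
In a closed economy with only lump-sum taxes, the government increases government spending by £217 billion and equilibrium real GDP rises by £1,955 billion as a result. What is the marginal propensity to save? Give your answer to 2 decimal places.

0.11

Implied spending multiplier k = ΔY/ΔG = 1,955/217 ≈ 9.0092.
Since k = 1/(1 − MPC), MPC = 1 − 1/k = 1 − ΔG/ΔY = 1 − 217/1,955 ≈ 0.89.
MPS = 1 − MPC = 0.11.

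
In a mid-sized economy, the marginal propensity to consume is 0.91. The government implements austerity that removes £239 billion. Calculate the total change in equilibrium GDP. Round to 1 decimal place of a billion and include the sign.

Government-spending multiplier = 1/(1 − MPC) = 1/(1 − 0.91) = 1/0.09 ≈ 11.111.
ΔY = k × ΔG = (−£239 billion) / 0.09 ≈ −£2,655.6 billion.

−£2,655.6 billion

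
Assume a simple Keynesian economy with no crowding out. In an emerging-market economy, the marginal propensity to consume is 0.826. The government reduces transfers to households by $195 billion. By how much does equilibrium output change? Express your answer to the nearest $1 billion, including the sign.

−$926 billion

The transfer change shifts disposable income by −$195 billion, so first-round consumption changes by c·ΔTR = 0.826 × (−$195 billion) = −$161.07 billion.
Expenditure multiplier = 1/(1 − MPC) = 1/(1 − 0.826) = 1/0.174 ≈ 5.747.
The transfer multiplier is c × k ≈ 4.747, so ΔY = k × (c·ΔTR) = (−$161.07 billion) / 0.174 ≈ −$926 billion.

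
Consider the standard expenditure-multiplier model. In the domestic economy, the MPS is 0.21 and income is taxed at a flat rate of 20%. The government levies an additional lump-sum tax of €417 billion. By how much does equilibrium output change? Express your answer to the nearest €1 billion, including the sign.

MPC = 1 − MPS = 1 − 0.21 = 0.79.
A lump-sum tax change of +€417 billion shifts disposable income by −€417 billion; first-round consumption changes by −c × ΔT = −0.79 × (+€417 billion) = −€329.43 billion.
Expenditure multiplier = 1/(1 − c(1−t)) = 1/(1 − 0.79×0.8) = 1/0.368 ≈ 2.717.
The tax multiplier is −c × k ≈ −2.147, so ΔY = k × (−c·ΔT) = (−€329.43 billion) / 0.368 ≈ −€895 billion.

−€895 billion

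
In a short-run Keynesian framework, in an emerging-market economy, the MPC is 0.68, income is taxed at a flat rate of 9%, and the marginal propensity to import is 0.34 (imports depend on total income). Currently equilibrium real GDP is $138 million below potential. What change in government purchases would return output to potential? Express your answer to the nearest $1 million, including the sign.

+$100 million

Spending multiplier = 1/(1 − c(1−t) + m) = 1/(1 − 0.68×0.91 + 0.34) = 1/0.7212 ≈ 1.387.
Need ΔY = +$138 million, so ΔG = ΔY/k = (+$138 million) × 0.7212 ≈ +$100 million.
The government should increase government purchases by $100 million.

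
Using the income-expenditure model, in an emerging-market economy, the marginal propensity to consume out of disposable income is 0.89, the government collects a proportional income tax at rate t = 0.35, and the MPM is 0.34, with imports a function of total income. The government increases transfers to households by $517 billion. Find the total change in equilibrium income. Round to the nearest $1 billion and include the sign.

The transfer change shifts disposable income by +$517 billion, so first-round consumption changes by c·ΔTR = 0.89 × (+$517 billion) = +$460.13 billion.
Expenditure multiplier = 1/(1 − c(1−t) + m) = 1/(1 − 0.89×0.65 + 0.34) = 1/0.7615 ≈ 1.313.
The transfer multiplier is c × k ≈ 1.169, so ΔY = k × (c·ΔTR) = (+$460.13 billion) / 0.7615 ≈ +$604 billion.

+$604 billion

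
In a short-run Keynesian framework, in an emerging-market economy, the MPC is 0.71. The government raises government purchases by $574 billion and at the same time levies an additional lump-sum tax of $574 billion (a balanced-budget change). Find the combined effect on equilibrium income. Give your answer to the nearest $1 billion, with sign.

+$574 billion

Expenditure multiplier = 1/(1 − MPC) = 1/(1 − 0.71) = 1/0.29 ≈ 3.448.
ΔG contributes k·ΔG = (+$574 billion) / 0.29 ≈ +$1,979.3 billion.
ΔT of +$574 billion changes first-round spending by −c·ΔT = −$407.54 billion, contributing k·(−c·ΔT) = (−$407.54 billion) / 0.29 ≈ −$1,405.3 billion.
With ΔG = ΔT and no other leakages, the balanced-budget multiplier is 1, so ΔY = ΔG = +$574 billion.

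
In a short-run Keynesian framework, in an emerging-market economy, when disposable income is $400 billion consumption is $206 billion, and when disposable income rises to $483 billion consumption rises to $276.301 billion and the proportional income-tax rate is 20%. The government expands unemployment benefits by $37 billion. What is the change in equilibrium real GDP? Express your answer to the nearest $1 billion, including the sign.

MPC = ΔC/ΔYd = (276.301 − 206)/(483 − 400) = 70.301/83 = 0.847.
The transfer change shifts disposable income by +$37 billion, so first-round consumption changes by c·ΔTR = 0.847 × (+$37 billion) = +$31.339 billion.
Expenditure multiplier = 1/(1 − c(1−t)) = 1/(1 − 0.847×0.8) = 1/0.3224 ≈ 3.102.
The transfer multiplier is c × k ≈ 2.627, so ΔY = k × (c·ΔTR) = (+$31.339 billion) / 0.3224 ≈ +$97 billion.

+$97 billion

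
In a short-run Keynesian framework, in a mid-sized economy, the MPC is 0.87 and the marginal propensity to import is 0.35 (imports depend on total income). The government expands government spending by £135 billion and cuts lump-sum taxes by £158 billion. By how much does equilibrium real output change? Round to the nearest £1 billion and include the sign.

+£568 billion

Expenditure multiplier = 1/(1 − c + m) = 1/(1 − 0.87 + 0.35) = 1/0.48 ≈ 2.083.
ΔG contributes k·ΔG = (+£135 billion) / 0.48 ≈ +£281.3 billion.
ΔT of −£158 billion changes first-round spending by −c·ΔT = +£137.46 billion, contributing k·(−c·ΔT) = (+£137.46 billion) / 0.48 ≈ +£286.4 billion.
Net ΔY = k(ΔG − c·ΔT) = (+£272.46 billion) / 0.48 ≈ +£568 billion.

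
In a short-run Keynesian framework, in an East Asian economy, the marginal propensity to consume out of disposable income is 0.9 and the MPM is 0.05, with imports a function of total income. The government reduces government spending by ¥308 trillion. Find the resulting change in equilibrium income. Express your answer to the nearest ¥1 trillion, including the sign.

−¥2,053 trillion

Expenditure multiplier = 1/(1 − c + m) = 1/(1 − 0.9 + 0.05) = 1/0.15 ≈ 6.667.
ΔY = k × ΔG = (−¥308 trillion) / 0.15 ≈ −¥2,053 trillion.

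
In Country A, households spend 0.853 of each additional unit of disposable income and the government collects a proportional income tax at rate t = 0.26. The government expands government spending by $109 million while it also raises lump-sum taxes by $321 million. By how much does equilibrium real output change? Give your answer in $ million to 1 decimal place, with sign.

Expenditure multiplier = 1/(1 − c(1−t)) = 1/(1 − 0.853×0.74) = 1/0.36878 ≈ 2.712.
ΔG contributes k·ΔG = (+$109 million) / 0.36878 ≈ +$295.6 million.
ΔT of +$321 million changes first-round spending by −c·ΔT = −$273.813 million, contributing k·(−c·ΔT) = (−$273.813 million) / 0.36878 ≈ −$742.5 million.
Net ΔY = k(ΔG − c·ΔT) = (−$164.813 million) / 0.36878 ≈ −$446.9 million.

−$446.9 million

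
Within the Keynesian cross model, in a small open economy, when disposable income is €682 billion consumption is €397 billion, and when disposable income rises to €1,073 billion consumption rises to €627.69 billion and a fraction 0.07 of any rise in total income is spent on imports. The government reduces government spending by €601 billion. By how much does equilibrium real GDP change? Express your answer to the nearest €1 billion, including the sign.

MPC = ΔC/ΔYd = (627.69 − 397)/(1,073 − 682) = 230.69/391 = 0.59.
Spending multiplier = 1/(1 − c + m) = 1/(1 − 0.59 + 0.07) = 1/0.48 ≈ 2.083.
ΔY = k × ΔG = (−€601 billion) / 0.48 ≈ −€1,252 billion.

−€1,252 billion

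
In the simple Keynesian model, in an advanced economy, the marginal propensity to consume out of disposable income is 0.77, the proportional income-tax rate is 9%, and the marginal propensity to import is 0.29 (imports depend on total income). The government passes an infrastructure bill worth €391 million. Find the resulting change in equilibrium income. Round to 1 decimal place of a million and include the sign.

Spending multiplier = 1/(1 − c(1−t) + m) = 1/(1 − 0.77×0.91 + 0.29) = 1/0.5893 ≈ 1.697.
ΔY = k × ΔG = (+€391 million) / 0.5893 ≈ +€663.5 million.

+€663.5 million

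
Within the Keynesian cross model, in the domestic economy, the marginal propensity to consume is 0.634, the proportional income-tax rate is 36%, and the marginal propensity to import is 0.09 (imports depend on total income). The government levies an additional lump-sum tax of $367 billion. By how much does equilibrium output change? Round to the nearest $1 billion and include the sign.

−$340 billion

A lump-sum tax change of +$367 billion shifts disposable income by −$367 billion; first-round consumption changes by −c × ΔT = −0.634 × (+$367 billion) = −$232.678 billion.
Expenditure multiplier = 1/(1 − c(1−t) + m) = 1/(1 − 0.634×0.64 + 0.09) = 1/0.68424 ≈ 1.461.
The tax multiplier is −c × k ≈ −0.927, so ΔY = k × (−c·ΔT) = (−$232.678 billion) / 0.68424 ≈ −$340 billion.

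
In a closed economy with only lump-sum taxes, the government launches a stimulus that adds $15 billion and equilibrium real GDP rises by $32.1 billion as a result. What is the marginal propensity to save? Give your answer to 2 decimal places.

0.47

Implied spending multiplier k = ΔY/ΔG = 32.1/15 = 2.14.
Since k = 1/(1 − MPC), MPC = 1 − 1/k = 1 − ΔG/ΔY = 1 − 15/32.1 ≈ 0.53.
MPS = 1 − MPC = 0.47.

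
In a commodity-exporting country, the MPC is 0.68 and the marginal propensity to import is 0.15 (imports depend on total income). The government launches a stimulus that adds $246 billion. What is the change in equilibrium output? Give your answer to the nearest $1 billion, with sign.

+$523 billion

Government-spending multiplier = 1/(1 − c + m) = 1/(1 − 0.68 + 0.15) = 1/0.47 ≈ 2.128.
ΔY = k × ΔG = (+$246 billion) / 0.47 ≈ +$523 billion.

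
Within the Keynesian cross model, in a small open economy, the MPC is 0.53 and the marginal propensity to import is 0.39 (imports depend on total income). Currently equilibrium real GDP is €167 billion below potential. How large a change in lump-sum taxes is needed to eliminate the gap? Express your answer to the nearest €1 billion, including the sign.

Spending multiplier = 1/(1 − c + m) = 1/(1 − 0.53 + 0.39) = 1/0.86 ≈ 1.163.
Tax multiplier = −c·k = −0.53/0.86 ≈ −0.616. Need ΔY = +€167 billion, so ΔT = ΔY/(−c·k) = −(+€167 billion) × 0.86 / 0.53 ≈ −€271 billion.
The government should cut lump-sum taxes by €271 billion.

−€271 billion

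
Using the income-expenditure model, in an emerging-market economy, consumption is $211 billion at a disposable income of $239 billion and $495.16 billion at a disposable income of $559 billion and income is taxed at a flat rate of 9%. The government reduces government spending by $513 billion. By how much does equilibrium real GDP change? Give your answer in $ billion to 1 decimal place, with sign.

MPC = ΔC/ΔYd = (495.16 − 211)/(559 − 239) = 284.16/320 = 0.888.
Spending multiplier = 1/(1 − c(1−t)) = 1/(1 − 0.888×0.91) = 1/0.19192 ≈ 5.211.
ΔY = k × ΔG = (−$513 billion) / 0.19192 ≈ −$2,673 billion.

−$2,673.0 billion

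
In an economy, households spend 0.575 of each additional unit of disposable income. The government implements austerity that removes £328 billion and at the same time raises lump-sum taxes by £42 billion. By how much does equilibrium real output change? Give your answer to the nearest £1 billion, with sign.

Expenditure multiplier = 1/(1 − MPC) = 1/(1 − 0.575) = 1/0.425 ≈ 2.353.
ΔG contributes k·ΔG = (−£328 billion) / 0.425 ≈ −£771.8 billion.
ΔT of +£42 billion changes first-round spending by −c·ΔT = −£24.15 billion, contributing k·(−c·ΔT) = (−£24.15 billion) / 0.425 ≈ −£56.8 billion.
Net ΔY = k(ΔG − c·ΔT) = (−£352.15 billion) / 0.425 ≈ −£829 billion.

−£829 billion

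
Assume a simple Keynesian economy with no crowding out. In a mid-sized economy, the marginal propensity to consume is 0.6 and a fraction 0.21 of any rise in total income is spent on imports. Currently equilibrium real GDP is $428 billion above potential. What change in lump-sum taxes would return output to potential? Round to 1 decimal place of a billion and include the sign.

+$435.1 billion

Spending multiplier = 1/(1 − c + m) = 1/(1 − 0.6 + 0.21) = 1/0.61 ≈ 1.639.
Tax multiplier = −c·k = −0.6/0.61 ≈ −0.984. Need ΔY = −$428 billion, so ΔT = ΔY/(−c·k) = −(−$428 billion) × 0.61 / 0.6 ≈ +$435.1 billion.
The government should raise lump-sum taxes by $435.1 billion.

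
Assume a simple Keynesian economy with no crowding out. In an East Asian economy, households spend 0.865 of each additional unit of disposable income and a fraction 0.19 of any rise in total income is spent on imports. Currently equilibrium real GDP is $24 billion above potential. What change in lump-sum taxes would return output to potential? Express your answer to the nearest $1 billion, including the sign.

Spending multiplier = 1/(1 − c + m) = 1/(1 − 0.865 + 0.19) = 1/0.325 ≈ 3.077.
Tax multiplier = −c·k = −0.865/0.325 ≈ −2.662. Need ΔY = −$24 billion, so ΔT = ΔY/(−c·k) = −(−$24 billion) × 0.325 / 0.865 ≈ +$9 billion.
The government should raise lump-sum taxes by $9 billion.

+$9 billion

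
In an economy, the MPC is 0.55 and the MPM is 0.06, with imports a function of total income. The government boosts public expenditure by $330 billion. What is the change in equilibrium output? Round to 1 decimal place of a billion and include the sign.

+$647.1 billion

Expenditure multiplier = 1/(1 − c + m) = 1/(1 − 0.55 + 0.06) = 1/0.51 ≈ 1.961.
ΔY = k × ΔG = (+$330 billion) / 0.51 ≈ +$647.1 billion.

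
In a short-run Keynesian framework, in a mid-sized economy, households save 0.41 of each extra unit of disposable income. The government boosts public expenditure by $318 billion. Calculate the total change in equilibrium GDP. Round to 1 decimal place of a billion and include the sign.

+$775.6 billion

MPC = 1 − MPS = 1 − 0.41 = 0.59.
Expenditure multiplier = 1/(1 − MPC) = 1/(1 − 0.59) = 1/0.41 ≈ 2.439.
ΔY = k × ΔG = (+$318 billion) / 0.41 ≈ +$775.6 billion.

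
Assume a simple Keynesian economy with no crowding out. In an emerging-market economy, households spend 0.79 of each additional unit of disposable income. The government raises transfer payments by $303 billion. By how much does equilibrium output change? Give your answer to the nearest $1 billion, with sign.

The transfer change shifts disposable income by +$303 billion, so first-round consumption changes by c·ΔTR = 0.79 × (+$303 billion) = +$239.37 billion.
Expenditure multiplier = 1/(1 − MPC) = 1/(1 − 0.79) = 1/0.21 ≈ 4.762.
The transfer multiplier is c × k ≈ 3.762, so ΔY = k × (c·ΔTR) = (+$239.37 billion) / 0.21 ≈ +$1,140 billion.

+$1,140 billion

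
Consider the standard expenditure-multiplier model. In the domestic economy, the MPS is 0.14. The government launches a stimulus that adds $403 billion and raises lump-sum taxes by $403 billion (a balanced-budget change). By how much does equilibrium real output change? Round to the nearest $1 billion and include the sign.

MPC = 1 − MPS = 1 − 0.14 = 0.86.
Expenditure multiplier = 1/(1 − MPC) = 1/(1 − 0.86) = 1/0.14 ≈ 7.143.
ΔG contributes k·ΔG = (+$403 billion) / 0.14 ≈ +$2,878.6 billion.
ΔT of +$403 billion changes first-round spending by −c·ΔT = −$346.58 billion, contributing k·(−c·ΔT) = (−$346.58 billion) / 0.14 ≈ −$2,475.6 billion.
With ΔG = ΔT and no other leakages, the balanced-budget multiplier is 1, so ΔY = ΔG = +$403 billion.

+$403 billion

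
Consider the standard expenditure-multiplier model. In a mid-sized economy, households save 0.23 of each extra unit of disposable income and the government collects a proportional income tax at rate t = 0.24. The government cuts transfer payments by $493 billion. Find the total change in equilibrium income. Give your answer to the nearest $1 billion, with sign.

−$915 billion

MPC = 1 − MPS = 1 − 0.23 = 0.77.
The transfer change shifts disposable income by −$493 billion, so first-round consumption changes by c·ΔTR = 0.77 × (−$493 billion) = −$379.61 billion.
Expenditure multiplier = 1/(1 − c(1−t)) = 1/(1 − 0.77×0.76) = 1/0.4148 ≈ 2.411.
The transfer multiplier is c × k ≈ 1.856, so ΔY = k × (c·ΔTR) = (−$379.61 billion) / 0.4148 ≈ −$915 billion.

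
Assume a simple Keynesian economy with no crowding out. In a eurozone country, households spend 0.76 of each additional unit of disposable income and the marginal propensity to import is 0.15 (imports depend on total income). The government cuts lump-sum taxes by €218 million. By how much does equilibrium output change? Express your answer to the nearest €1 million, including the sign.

+€425 million

A lump-sum tax change of −€218 million shifts disposable income by +€218 million; first-round consumption changes by −c × ΔT = −0.76 × (−€218 million) = +€165.68 million.
Expenditure multiplier = 1/(1 − c + m) = 1/(1 − 0.76 + 0.15) = 1/0.39 ≈ 2.564.
The tax multiplier is −c × k ≈ −1.949, so ΔY = k × (−c·ΔT) = (+€165.68 million) / 0.39 ≈ +€425 million.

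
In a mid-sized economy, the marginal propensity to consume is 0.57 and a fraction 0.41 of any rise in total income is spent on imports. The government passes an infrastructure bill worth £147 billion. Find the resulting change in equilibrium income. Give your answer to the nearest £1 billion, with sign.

Government-spending multiplier = 1/(1 − c + m) = 1/(1 − 0.57 + 0.41) = 1/0.84 ≈ 1.19.
ΔY = k × ΔG = (+£147 billion) / 0.84 = +£175 billion.

+£175 billion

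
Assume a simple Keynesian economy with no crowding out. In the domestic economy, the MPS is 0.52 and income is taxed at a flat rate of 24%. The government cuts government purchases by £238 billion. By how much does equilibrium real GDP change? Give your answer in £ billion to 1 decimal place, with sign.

MPC = 1 − MPS = 1 − 0.52 = 0.48.
Spending multiplier = 1/(1 − c(1−t)) = 1/(1 − 0.48×0.76) = 1/0.6352 ≈ 1.574.
ΔY = k × ΔG = (−£238 billion) / 0.6352 ≈ −£374.7 billion.

−£374.7 billion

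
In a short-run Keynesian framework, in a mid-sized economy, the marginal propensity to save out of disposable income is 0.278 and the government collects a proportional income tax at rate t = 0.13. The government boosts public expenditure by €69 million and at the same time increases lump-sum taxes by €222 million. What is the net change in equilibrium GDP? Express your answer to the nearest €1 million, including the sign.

MPC = 1 − MPS = 1 − 0.278 = 0.722.
Expenditure multiplier = 1/(1 − c(1−t)) = 1/(1 − 0.722×0.87) = 1/0.37186 ≈ 2.689.
ΔG contributes k·ΔG = (+€69 million) / 0.37186 ≈ +€185.6 million.
ΔT of +€222 million changes first-round spending by −c·ΔT = −€160.284 million, contributing k·(−c·ΔT) = (−€160.284 million) / 0.37186 ≈ −€431 million.
Net ΔY = k(ΔG − c·ΔT) = (−€91.284 million) / 0.37186 ≈ −€245 million.

−€245 million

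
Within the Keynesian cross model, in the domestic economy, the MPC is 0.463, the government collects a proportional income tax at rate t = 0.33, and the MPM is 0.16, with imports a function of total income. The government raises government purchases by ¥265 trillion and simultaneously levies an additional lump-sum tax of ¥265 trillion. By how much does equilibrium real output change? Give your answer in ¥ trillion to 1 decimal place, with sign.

Expenditure multiplier = 1/(1 − c(1−t) + m) = 1/(1 − 0.463×0.67 + 0.16) = 1/0.84979 ≈ 1.177.
ΔG contributes k·ΔG = (+¥265 trillion) / 0.84979 ≈ +¥311.8 trillion.
ΔT of +¥265 trillion changes first-round spending by −c·ΔT = −¥122.695 trillion, contributing k·(−c·ΔT) = (−¥122.695 trillion) / 0.84979 ≈ −¥144.4 trillion.
Net ΔY = k(ΔG − c·ΔT) = (+¥142.305 trillion) / 0.84979 ≈ +¥167.5 trillion.

+¥167.5 trillion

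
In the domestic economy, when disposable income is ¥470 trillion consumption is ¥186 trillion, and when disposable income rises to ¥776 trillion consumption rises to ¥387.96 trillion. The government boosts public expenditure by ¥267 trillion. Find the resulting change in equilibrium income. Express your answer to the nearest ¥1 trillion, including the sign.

MPC = ΔC/ΔYd = (387.96 − 186)/(776 − 470) = 201.96/306 = 0.66.
Expenditure multiplier = 1/(1 − MPC) = 1/(1 − 0.66) = 1/0.34 ≈ 2.941.
ΔY = k × ΔG = (+¥267 trillion) / 0.34 ≈ +¥785 trillion.

+¥785 trillion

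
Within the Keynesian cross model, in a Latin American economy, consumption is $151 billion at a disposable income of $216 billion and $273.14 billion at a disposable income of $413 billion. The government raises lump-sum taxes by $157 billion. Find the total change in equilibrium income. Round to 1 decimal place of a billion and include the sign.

MPC = ΔC/ΔYd = (273.14 − 151)/(413 − 216) = 122.14/197 = 0.62.
A lump-sum tax change of +$157 billion shifts disposable income by −$157 billion; first-round consumption changes by −c × ΔT = −0.62 × (+$157 billion) = −$97.34 billion.
Expenditure multiplier = 1/(1 − MPC) = 1/(1 − 0.62) = 1/0.38 ≈ 2.632.
The tax multiplier is −c × k ≈ −1.632, so ΔY = k × (−c·ΔT) = (−$97.34 billion) / 0.38 ≈ −$256.2 billion.

−$256.2 billion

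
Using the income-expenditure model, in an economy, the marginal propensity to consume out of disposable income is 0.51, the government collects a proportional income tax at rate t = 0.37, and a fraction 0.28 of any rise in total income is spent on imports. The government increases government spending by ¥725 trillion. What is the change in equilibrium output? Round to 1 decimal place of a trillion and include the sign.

Government-spending multiplier = 1/(1 − c(1−t) + m) = 1/(1 − 0.51×0.63 + 0.28) = 1/0.9587 ≈ 1.043.
ΔY = k × ΔG = (+¥725 trillion) / 0.9587 ≈ +¥756.2 trillion.

+¥756.2 trillion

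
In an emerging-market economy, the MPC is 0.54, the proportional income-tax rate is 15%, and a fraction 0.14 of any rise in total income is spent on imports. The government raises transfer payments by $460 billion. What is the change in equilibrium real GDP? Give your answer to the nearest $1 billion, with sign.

The transfer change shifts disposable income by +$460 billion, so first-round consumption changes by c·ΔTR = 0.54 × (+$460 billion) = +$248.4 billion.
Expenditure multiplier = 1/(1 − c(1−t) + m) = 1/(1 − 0.54×0.85 + 0.14) = 1/0.681 ≈ 1.468.
The transfer multiplier is c × k ≈ 0.793, so ΔY = k × (c·ΔTR) = (+$248.4 billion) / 0.681 ≈ +$365 billion.

+$365 billion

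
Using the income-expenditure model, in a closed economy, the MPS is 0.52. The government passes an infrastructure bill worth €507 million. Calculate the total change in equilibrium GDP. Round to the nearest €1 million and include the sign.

MPC = 1 − MPS = 1 − 0.52 = 0.48.
Spending multiplier = 1/(1 − MPC) = 1/(1 − 0.48) = 1/0.52 ≈ 1.923.
ΔY = k × ΔG = (+€507 million) / 0.52 = +€975 million.

+€975 million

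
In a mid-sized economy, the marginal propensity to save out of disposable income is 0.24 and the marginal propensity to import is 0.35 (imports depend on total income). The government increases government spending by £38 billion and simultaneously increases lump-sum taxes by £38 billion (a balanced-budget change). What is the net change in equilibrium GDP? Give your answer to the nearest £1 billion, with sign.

MPC = 1 − MPS = 1 − 0.24 = 0.76.
Expenditure multiplier = 1/(1 − c + m) = 1/(1 − 0.76 + 0.35) = 1/0.59 ≈ 1.695.
ΔG contributes k·ΔG = (+£38 billion) / 0.59 ≈ +£64.4 billion.
ΔT of +£38 billion changes first-round spending by −c·ΔT = −£28.88 billion, contributing k·(−c·ΔT) = (−£28.88 billion) / 0.59 ≈ −£48.9 billion.
Net ΔY = k(ΔG − c·ΔT) = (+£9.12 billion) / 0.59 ≈ +£15 billion.

+£15 billion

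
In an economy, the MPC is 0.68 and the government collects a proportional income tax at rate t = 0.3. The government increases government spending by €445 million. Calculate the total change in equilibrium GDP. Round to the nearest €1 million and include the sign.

+€849 million

Expenditure multiplier = 1/(1 − c(1−t)) = 1/(1 − 0.68×0.7) = 1/0.524 ≈ 1.908.
ΔY = k × ΔG = (+€445 million) / 0.524 ≈ +€849 million.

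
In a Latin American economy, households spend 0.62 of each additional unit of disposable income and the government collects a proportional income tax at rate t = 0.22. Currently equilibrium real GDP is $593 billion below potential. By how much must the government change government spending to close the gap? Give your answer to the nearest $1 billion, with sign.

+$306 billion

Spending multiplier = 1/(1 − c(1−t)) = 1/(1 − 0.62×0.78) = 1/0.5164 ≈ 1.936.
Need ΔY = +$593 billion, so ΔG = ΔY/k = (+$593 billion) × 0.5164 ≈ +$306 billion.
The government should increase government spending by $306 billion.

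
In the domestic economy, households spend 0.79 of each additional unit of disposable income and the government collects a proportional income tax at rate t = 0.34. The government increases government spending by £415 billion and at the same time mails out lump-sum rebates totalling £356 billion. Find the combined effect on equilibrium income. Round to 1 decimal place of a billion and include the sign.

Expenditure multiplier = 1/(1 − c(1−t)) = 1/(1 − 0.79×0.66) = 1/0.4786 ≈ 2.089.
ΔG contributes k·ΔG = (+£415 billion) / 0.4786 ≈ +£867.1 billion.
ΔT of −£356 billion changes first-round spending by −c·ΔT = +£281.24 billion, contributing k·(−c·ΔT) = (+£281.24 billion) / 0.4786 ≈ +£587.6 billion.
Net ΔY = k(ΔG − c·ΔT) = (+£696.24 billion) / 0.4786 ≈ +£1,454.7 billion.

+£1,454.7 billion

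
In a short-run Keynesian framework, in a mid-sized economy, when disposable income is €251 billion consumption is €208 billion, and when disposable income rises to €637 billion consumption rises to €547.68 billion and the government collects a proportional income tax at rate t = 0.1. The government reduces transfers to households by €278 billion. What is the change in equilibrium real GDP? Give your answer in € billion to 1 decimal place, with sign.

−€1,176.2 billion

MPC = ΔC/ΔYd = (547.68 − 208)/(637 − 251) = 339.68/386 = 0.88.
The transfer change shifts disposable income by −€278 billion, so first-round consumption changes by c·ΔTR = 0.88 × (−€278 billion) = −€244.64 billion.
Expenditure multiplier = 1/(1 − c(1−t)) = 1/(1 − 0.88×0.9) = 1/0.208 ≈ 4.808.
The transfer multiplier is c × k ≈ 4.231, so ΔY = k × (c·ΔTR) = (−€244.64 billion) / 0.208 ≈ −€1,176.2 billion.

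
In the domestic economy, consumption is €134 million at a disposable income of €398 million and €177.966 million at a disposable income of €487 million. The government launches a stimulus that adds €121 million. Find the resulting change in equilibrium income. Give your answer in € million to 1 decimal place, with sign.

MPC = ΔC/ΔYd = (177.966 − 134)/(487 − 398) = 43.966/89 = 0.494.
Spending multiplier = 1/(1 − MPC) = 1/(1 − 0.494) = 1/0.506 ≈ 1.976.
ΔY = k × ΔG = (+€121 million) / 0.506 ≈ +€239.1 million.

+€239.1 million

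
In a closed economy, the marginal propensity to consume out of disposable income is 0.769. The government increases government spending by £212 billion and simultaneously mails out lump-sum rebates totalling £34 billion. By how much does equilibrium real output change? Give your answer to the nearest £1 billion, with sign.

+£1,031 billion

Expenditure multiplier = 1/(1 − MPC) = 1/(1 − 0.769) = 1/0.231 ≈ 4.329.
ΔG contributes k·ΔG = (+£212 billion) / 0.231 ≈ +£917.7 billion.
ΔT of −£34 billion changes first-round spending by −c·ΔT = +£26.146 billion, contributing k·(−c·ΔT) = (+£26.146 billion) / 0.231 ≈ +£113.2 billion.
Net ΔY = k(ΔG − c·ΔT) = (+£238.146 billion) / 0.231 ≈ +£1,031 billion.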